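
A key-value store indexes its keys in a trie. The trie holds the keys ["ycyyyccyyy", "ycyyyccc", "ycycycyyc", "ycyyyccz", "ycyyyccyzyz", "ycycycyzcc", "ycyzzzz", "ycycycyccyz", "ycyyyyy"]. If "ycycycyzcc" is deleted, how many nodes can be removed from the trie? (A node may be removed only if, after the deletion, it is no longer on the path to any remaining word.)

Walk "ycycycyzcc" from the leaf back toward the root, removing each node that no remaining word uses.
The suffix "zcc" (3 nodes) is used only by "ycycycyzcc"; the node for "ycycycy" still has the child "y", so pruning stops there.
Nodes removed: 3

3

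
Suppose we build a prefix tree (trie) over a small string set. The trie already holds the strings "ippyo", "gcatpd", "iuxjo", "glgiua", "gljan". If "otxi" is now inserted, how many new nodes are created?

Nothing in the trie begins with "o"; the whole of "otxi" is new.
4 − 0 = 4 new nodes.

4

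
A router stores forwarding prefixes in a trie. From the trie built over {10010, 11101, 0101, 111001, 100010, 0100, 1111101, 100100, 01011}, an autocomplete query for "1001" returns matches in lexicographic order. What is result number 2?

DFS of the "1001" subtree visits, in order: "10010", "100100"
Position 2: 100100

100100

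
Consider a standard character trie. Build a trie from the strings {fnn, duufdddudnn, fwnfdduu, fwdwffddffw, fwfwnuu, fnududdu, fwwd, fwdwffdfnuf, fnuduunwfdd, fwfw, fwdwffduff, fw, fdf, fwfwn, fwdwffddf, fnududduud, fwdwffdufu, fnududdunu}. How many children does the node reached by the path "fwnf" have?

1

Walk "fwnf" from the root, arriving at one node.
Characters that immediately follow "fwnf" among the stored strings: {d}.
That node has 1 child edge.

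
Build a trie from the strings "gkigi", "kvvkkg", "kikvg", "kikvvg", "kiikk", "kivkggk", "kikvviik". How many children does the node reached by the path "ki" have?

The children of the "ki" node are the distinct next characters among strings starting with "ki".
Distinct next characters after "ki": i, k, v.
That node has 3 child edges.

3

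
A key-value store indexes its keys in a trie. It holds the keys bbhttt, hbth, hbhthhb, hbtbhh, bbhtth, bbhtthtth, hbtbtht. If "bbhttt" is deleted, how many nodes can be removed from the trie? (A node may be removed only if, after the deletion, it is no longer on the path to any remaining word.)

1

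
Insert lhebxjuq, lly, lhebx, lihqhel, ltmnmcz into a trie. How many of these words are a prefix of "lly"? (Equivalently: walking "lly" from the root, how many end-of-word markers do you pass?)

1

Walk "lly" from the root; an end-of-word marker is hit whenever a stored word is a prefix of "lly".
Prefixes of the query that are stored words: "lly"
Count: 1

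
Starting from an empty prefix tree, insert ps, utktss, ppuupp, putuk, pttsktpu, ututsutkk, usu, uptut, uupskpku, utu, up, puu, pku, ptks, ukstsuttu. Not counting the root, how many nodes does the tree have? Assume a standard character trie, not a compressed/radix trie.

Insert word by word; a character creates a node only if that edge doesn't already exist:
  "ps" → 2 new (p, s)
  "utktss" → 6 new (u, t, k, t, s, s)
  "ppuupp" → prefix "p" already present; 5 new (p, u, u, p, p)
  "putuk" → prefix "p" already present; 4 new (u, t, u, k)
  "pttsktpu" → prefix "p" already present; 7 new (t, t, s, k, t, p, u)
  "ututsutkk" → prefix "ut" already present; 7 new (u, t, s, u, t, k, k)
  "usu" → prefix "u" already present; 2 new (s, u)
  "uptut" → prefix "u" already present; 4 new (p, t, u, t)
  "uupskpku" → prefix "u" already present; 7 new (u, p, s, k, p, k, u)
  "utu" → prefix "utu" already present; 0 new (none)
  "up" → prefix "up" already present; 0 new (none)
  "puu" → prefix "pu" already present; 1 new (u)
  "pku" → prefix "p" already present; 2 new (k, u)
  "ptks" → prefix "pt" already present; 2 new (k, s)
  "ukstsuttu" → prefix "u" already present; 8 new (k, s, t, s, u, t, t, u)
Total nodes = 2 + 6 + 5 + 4 + 7 + 7 + 2 + 4 + 7 + 0 + 0 + 1 + 2 + 2 + 8 = 57

57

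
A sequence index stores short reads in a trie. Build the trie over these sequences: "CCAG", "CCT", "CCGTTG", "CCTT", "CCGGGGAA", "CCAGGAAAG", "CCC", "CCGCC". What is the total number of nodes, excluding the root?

23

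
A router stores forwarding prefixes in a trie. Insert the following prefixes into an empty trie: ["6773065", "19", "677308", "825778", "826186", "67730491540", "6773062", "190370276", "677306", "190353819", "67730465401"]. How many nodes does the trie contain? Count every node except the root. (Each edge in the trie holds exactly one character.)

44

Trace insertions, counting only characters that open a new branch:
  "6773065" → 7 new (6, 7, 7, 3, 0, 6, 5)
  "19" → 2 new (1, 9)
  "677308" → prefix "67730" already present; 1 new (8)
  "825778" → 6 new (8, 2, 5, 7, 7, 8)
  "826186" → prefix "82" already present; 4 new (6, 1, 8, 6)
  "67730491540" → prefix "67730" already present; 6 new (4, 9, 1, 5, 4, 0)
  "6773062" → prefix "677306" already present; 1 new (2)
  "190370276" → prefix "19" already present; 7 new (0, 3, 7, 0, 2, 7, 6)
  "677306" → prefix "677306" already present; 0 new (none)
  "190353819" → prefix "1903" already present; 5 new (5, 3, 8, 1, 9)
  "67730465401" → prefix "677304" already present; 5 new (6, 5, 4, 0, 1)
Total nodes = 7 + 2 + 1 + 6 + 4 + 6 + 1 + 7 + 0 + 5 + 5 = 44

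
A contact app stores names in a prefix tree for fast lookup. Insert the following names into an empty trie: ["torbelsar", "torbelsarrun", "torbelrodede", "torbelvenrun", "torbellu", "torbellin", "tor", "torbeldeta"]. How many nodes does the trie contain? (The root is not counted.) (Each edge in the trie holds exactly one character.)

32

Count nodes per top-level branch (shared prefixes stored once):
  't'-branch (tor, torbeldeta, torbellin, torbellu, torbelrodede, torbelsar, torbelsarrun, torbelvenrun): 32 nodes
Sum: 32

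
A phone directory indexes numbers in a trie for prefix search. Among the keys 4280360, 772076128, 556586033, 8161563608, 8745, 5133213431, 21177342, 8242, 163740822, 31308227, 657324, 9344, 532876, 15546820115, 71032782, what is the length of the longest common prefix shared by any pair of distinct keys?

1

Look for the deepest trie node that still has at least two words in its subtree.
e.g. "15546820115" and "163740822" share the prefix "1" of length 1; no pair shares a longer one.
Longest shared-prefix length: 1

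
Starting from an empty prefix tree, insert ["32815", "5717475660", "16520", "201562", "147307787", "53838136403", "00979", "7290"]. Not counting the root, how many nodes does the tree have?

For each word, the new-node count is its length minus the longest prefix already in the trie:
  "32815" → 5 new (3, 2, 8, 1, 5)
  "5717475660" → 10 new (5, 7, 1, 7, 4, 7, 5, 6, 6, 0)
  "16520" → 5 new (1, 6, 5, 2, 0)
  "201562" → 6 new (2, 0, 1, 5, 6, 2)
  "147307787" → prefix "1" already present; 8 new (4, 7, 3, 0, 7, 7, 8, 7)
  "53838136403" → prefix "5" already present; 10 new (3, 8, 3, 8, 1, 3, 6, 4, 0, 3)
  "00979" → 5 new (0, 0, 9, 7, 9)
  "7290" → 4 new (7, 2, 9, 0)
Total nodes = 5 + 10 + 5 + 6 + 8 + 10 + 5 + 4 = 53

53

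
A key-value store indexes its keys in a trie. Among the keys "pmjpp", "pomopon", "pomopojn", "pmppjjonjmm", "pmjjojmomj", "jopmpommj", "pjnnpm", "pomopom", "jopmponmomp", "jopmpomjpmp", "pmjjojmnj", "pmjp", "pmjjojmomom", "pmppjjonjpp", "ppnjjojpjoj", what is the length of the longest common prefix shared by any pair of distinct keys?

Look for the deepest trie node that still has at least two words in its subtree.
e.g. "pmjjojmomj" and "pmjjojmomom" share the prefix "pmjjojmom" of length 9; no pair shares a longer one.
Longest shared-prefix length: 9

9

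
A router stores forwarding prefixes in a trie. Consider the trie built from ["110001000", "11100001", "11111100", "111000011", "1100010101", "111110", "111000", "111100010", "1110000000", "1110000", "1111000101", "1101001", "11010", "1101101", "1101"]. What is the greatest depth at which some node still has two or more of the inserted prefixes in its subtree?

9

Look for the deepest trie node that still has at least two words in its subtree.
e.g. "111100010" and "1111000101" share the prefix "111100010" of length 9; no pair shares a longer one.
Longest shared-prefix length: 9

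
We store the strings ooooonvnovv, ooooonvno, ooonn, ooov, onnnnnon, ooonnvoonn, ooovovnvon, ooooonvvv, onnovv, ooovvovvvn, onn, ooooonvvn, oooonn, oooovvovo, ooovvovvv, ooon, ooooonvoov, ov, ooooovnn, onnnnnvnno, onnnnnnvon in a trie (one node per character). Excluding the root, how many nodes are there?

66

Trace insertions, counting only characters that open a new branch:
  "ooooonvnovv" → 11 new (o, o, o, o, o, n, v, n, o, v, v)
  "ooooonvno" → prefix "ooooonvno" already present; 0 new (none)
  "ooonn" → prefix "ooo" already present; 2 new (n, n)
  "ooov" → prefix "ooo" already present; 1 new (v)
  "onnnnnon" → prefix "o" already present; 7 new (n, n, n, n, n, o, n)
  "ooonnvoonn" → prefix "ooonn" already present; 5 new (v, o, o, n, n)
  "ooovovnvon" → prefix "ooov" already present; 6 new (o, v, n, v, o, n)
  "ooooonvvv" → prefix "ooooonv" already present; 2 new (v, v)
  "onnovv" → prefix "onn" already present; 3 new (o, v, v)
  "ooovvovvvn" → prefix "ooov" already present; 6 new (v, o, v, v, v, n)
  "onn" → prefix "onn" already present; 0 new (none)
  "ooooonvvn" → prefix "ooooonvv" already present; 1 new (n)
  "oooonn" → prefix "oooo" already present; 2 new (n, n)
  "oooovvovo" → prefix "oooo" already present; 5 new (v, v, o, v, o)
  "ooovvovvv" → prefix "ooovvovvv" already present; 0 new (none)
  "ooon" → prefix "ooon" already present; 0 new (none)
  "ooooonvoov" → prefix "ooooonv" already present; 3 new (o, o, v)
  "ov" → prefix "o" already present; 1 new (v)
  "ooooovnn" → prefix "ooooo" already present; 3 new (v, n, n)
  "onnnnnvnno" → prefix "onnnnn" already present; 4 new (v, n, n, o)
  "onnnnnnvon" → prefix "onnnnn" already present; 4 new (n, v, o, n)
Total nodes = 11 + 0 + 2 + 1 + 7 + 5 + 6 + 2 + 3 + 6 + 0 + 1 + 2 + 5 + 0 + 0 + 3 + 1 + 3 + 4 + 4 = 66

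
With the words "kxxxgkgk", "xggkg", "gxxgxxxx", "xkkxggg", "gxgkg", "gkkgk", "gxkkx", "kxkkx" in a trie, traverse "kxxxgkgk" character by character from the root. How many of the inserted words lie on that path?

1

Traverse "kxxxgkgk" character by character; count nodes along the way that are marked as word ends.
Prefixes of the query that are stored words: "kxxxgkgk"
Count: 1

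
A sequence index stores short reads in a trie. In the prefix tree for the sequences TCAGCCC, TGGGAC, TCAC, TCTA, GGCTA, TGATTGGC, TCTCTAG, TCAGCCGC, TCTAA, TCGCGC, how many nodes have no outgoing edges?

A leaf is a node with no children — equivalently, the end of a word that is not a proper prefix of any other stored word.
Those words: "GGCTA", "TCAC", "TCAGCCC", "TCAGCCGC", "TCGCGC", "TCTAA", "TCTCTAG", "TGATTGGC", "TGGGAC"
Leaf count: 9

9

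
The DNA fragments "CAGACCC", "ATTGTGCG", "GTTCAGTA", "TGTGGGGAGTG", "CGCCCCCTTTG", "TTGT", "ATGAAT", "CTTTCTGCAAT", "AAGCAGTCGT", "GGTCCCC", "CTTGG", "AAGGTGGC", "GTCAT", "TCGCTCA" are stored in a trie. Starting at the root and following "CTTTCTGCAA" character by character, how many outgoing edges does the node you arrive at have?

1

The children of the "CTTTCTGCAA" node are the distinct next characters among strings starting with "CTTTCTGCAA".
Distinct next characters after "CTTTCTGCAA": T.
That node has 1 child edge.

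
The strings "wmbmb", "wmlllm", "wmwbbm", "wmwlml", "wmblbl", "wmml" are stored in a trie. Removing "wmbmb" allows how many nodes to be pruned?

2

A node on "wmbmb"'s path can go only if nothing else ends at it or branches off below it.
The suffix "mb" (2 nodes) is used only by "wmbmb"; the node for "wmb" still has the child "l", so pruning stops there.
Nodes removed: 2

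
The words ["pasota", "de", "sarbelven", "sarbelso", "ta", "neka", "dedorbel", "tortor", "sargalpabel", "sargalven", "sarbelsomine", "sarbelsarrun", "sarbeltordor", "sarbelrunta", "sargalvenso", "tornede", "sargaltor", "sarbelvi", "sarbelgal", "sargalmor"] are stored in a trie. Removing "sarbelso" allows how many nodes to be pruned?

A node on "sarbelso"'s path can go only if nothing else ends at it or branches off below it.
Every node on "sarbelso" is still needed (e.g. by "sarbelsomine"), so nothing is freed.
Nodes removed: 0

0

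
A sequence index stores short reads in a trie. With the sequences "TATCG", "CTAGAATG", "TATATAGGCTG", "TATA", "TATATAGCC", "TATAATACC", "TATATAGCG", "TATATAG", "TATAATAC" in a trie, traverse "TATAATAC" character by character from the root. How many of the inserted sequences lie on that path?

2

Traverse "TATAATAC" character by character; count nodes along the way that are marked as word ends.
Prefixes of the query that are stored words: "TATA", "TATAATAC"
Count: 2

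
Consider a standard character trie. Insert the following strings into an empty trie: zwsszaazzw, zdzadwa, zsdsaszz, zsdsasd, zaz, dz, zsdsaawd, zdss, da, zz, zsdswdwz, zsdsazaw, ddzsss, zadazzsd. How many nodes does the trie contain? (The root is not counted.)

53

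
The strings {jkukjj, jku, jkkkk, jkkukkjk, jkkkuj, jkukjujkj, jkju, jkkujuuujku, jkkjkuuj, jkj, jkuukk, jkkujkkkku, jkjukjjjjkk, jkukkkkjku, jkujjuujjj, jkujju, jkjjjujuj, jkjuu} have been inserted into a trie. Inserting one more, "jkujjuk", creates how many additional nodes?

1

Walking "jkujjuk" from the root, the first 6 characters ("jkujju") follow existing edges; "k" is the first miss.
New nodes needed: |"jkujjuk"| − 6 = 7 − 6 = 1.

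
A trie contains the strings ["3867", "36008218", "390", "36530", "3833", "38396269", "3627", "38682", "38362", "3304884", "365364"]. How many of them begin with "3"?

11

Walk to "3"; the words in its subtree are exactly those with that prefix.
Words under "3": 3304884, 36008218, 3627, 36530, 365364, 3833, 38362, 38396269, 3867, 38682, 390
Count: 11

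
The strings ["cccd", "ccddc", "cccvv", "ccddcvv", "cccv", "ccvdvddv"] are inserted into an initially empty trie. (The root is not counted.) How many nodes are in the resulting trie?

For each word, the new-node count is its length minus the longest prefix already in the trie:
  "cccd" → 4 new (c, c, c, d)
  "ccddc" → prefix "cc" already present; 3 new (d, d, c)
  "cccvv" → prefix "ccc" already present; 2 new (v, v)
  "ccddcvv" → prefix "ccddc" already present; 2 new (v, v)
  "cccv" → prefix "cccv" already present; 0 new (none)
  "ccvdvddv" → prefix "cc" already present; 6 new (v, d, v, d, d, v)
Total nodes = 4 + 3 + 2 + 2 + 0 + 6 = 17

17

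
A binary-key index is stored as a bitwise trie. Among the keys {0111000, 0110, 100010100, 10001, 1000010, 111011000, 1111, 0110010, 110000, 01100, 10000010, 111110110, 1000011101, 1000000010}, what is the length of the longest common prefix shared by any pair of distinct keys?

Equivalently: take the maximum, over all pairs, of their longest common prefix length.
"1000000010" and "10000010" agree on "100000" (6 characters) before diverging; nothing deeper is shared.
Longest shared-prefix length: 6

6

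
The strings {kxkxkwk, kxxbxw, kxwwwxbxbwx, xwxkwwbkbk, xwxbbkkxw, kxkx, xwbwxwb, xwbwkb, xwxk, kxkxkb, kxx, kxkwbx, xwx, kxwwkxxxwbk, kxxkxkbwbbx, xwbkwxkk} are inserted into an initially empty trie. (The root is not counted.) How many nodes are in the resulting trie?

Insert word by word; a character creates a node only if that edge doesn't already exist:
  "kxkxkwk" → 7 new (k, x, k, x, k, w, k)
  "kxxbxw" → prefix "kx" already present; 4 new (x, b, x, w)
  "kxwwwxbxbwx" → prefix "kx" already present; 9 new (w, w, w, x, b, x, b, w, x)
  "xwxkwwbkbk" → 10 new (x, w, x, k, w, w, b, k, b, k)
  "xwxbbkkxw" → prefix "xwx" already present; 6 new (b, b, k, k, x, w)
  "kxkx" → prefix "kxkx" already present; 0 new (none)
  "xwbwxwb" → prefix "xw" already present; 5 new (b, w, x, w, b)
  "xwbwkb" → prefix "xwbw" already present; 2 new (k, b)
  "xwxk" → prefix "xwxk" already present; 0 new (none)
  "kxkxkb" → prefix "kxkxk" already present; 1 new (b)
  "kxx" → prefix "kxx" already present; 0 new (none)
  "kxkwbx" → prefix "kxk" already present; 3 new (w, b, x)
  "xwx" → prefix "xwx" already present; 0 new (none)
  "kxwwkxxxwbk" → prefix "kxww" already present; 7 new (k, x, x, x, w, b, k)
  "kxxkxkbwbbx" → prefix "kxx" already present; 8 new (k, x, k, b, w, b, b, x)
  "xwbkwxkk" → prefix "xwb" already present; 5 new (k, w, x, k, k)
Total nodes = 7 + 4 + 9 + 10 + 6 + 0 + 5 + 2 + 0 + 1 + 0 + 3 + 0 + 7 + 8 + 5 = 67

67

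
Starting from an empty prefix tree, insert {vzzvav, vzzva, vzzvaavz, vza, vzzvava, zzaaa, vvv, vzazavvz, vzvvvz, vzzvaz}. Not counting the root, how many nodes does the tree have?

Count nodes per top-level branch (shared prefixes stored once):
  'v'-branch (vvv, vza, vzazavvz, vzvvvz, vzzva, vzzvaavz, vzzvav, vzzvava, vzzvaz): 23 nodes
  'z'-branch (zzaaa): 5 nodes
Sum: 28

28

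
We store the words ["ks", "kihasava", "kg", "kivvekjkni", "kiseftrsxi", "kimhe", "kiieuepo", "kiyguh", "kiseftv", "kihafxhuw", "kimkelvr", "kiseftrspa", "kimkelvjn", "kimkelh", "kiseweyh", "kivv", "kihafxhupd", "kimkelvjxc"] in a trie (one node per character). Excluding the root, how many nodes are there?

Trace insertions, counting only characters that open a new branch:
  "ks" → 2 new (k, s)
  "kihasava" → prefix "k" already present; 7 new (i, h, a, s, a, v, a)
  "kg" → prefix "k" already present; 1 new (g)
  "kivvekjkni" → prefix "ki" already present; 8 new (v, v, e, k, j, k, n, i)
  "kiseftrsxi" → prefix "ki" already present; 8 new (s, e, f, t, r, s, x, i)
  "kimhe" → prefix "ki" already present; 3 new (m, h, e)
  "kiieuepo" → prefix "ki" already present; 6 new (i, e, u, e, p, o)
  "kiyguh" → prefix "ki" already present; 4 new (y, g, u, h)
  "kiseftv" → prefix "kiseft" already present; 1 new (v)
  "kihafxhuw" → prefix "kiha" already present; 5 new (f, x, h, u, w)
  "kimkelvr" → prefix "kim" already present; 5 new (k, e, l, v, r)
  "kiseftrspa" → prefix "kiseftrs" already present; 2 new (p, a)
  "kimkelvjn" → prefix "kimkelv" already present; 2 new (j, n)
  "kimkelh" → prefix "kimkel" already present; 1 new (h)
  "kiseweyh" → prefix "kise" already present; 4 new (w, e, y, h)
  "kivv" → prefix "kivv" already present; 0 new (none)
  "kihafxhupd" → prefix "kihafxhu" already present; 2 new (p, d)
  "kimkelvjxc" → prefix "kimkelvj" already present; 2 new (x, c)
Total nodes = 2 + 7 + 1 + 8 + 8 + 3 + 6 + 4 + 1 + 5 + 5 + 2 + 2 + 1 + 4 + 0 + 2 + 2 = 63

63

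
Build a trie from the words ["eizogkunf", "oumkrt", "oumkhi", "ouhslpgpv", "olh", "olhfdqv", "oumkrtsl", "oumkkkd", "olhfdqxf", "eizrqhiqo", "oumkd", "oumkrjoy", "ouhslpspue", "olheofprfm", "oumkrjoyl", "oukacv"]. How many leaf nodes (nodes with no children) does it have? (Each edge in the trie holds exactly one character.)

13

A leaf is a node with no children — equivalently, the end of a word that is not a proper prefix of any other stored word.
Those words: "eizogkunf", "eizrqhiqo", "olheofprfm", "olhfdqv", "olhfdqxf", "ouhslpgpv", "ouhslpspue", "oukacv", "oumkd", "oumkhi", "oumkkkd", "oumkrjoyl", "oumkrtsl"
Leaf count: 13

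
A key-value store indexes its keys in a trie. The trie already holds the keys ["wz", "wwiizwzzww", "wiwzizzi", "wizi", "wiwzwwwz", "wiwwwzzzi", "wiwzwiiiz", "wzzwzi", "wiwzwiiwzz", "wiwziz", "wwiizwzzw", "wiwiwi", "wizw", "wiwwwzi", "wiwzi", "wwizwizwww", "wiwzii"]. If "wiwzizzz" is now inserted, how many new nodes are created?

The longest prefix of "wiwzizzz" already in the trie is "wiwzizz" (length 7).
New nodes needed: |"wiwzizzz"| − 7 = 8 − 7 = 1.

1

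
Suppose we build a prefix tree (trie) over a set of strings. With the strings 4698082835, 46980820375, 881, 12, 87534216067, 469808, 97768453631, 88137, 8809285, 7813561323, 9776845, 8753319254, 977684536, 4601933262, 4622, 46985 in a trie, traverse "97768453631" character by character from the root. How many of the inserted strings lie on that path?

Traverse "97768453631" character by character; count nodes along the way that are marked as word ends.
Prefixes of the query that are stored words: "9776845", "977684536", "97768453631"
Count: 3

3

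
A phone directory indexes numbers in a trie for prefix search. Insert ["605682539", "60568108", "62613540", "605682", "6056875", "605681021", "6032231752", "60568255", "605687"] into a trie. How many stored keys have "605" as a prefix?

7

Filter for entries beginning with "605":
Matches: "605681021", "60568108", "605682", "605682539", "60568255", "605687", "6056875"
Count: 7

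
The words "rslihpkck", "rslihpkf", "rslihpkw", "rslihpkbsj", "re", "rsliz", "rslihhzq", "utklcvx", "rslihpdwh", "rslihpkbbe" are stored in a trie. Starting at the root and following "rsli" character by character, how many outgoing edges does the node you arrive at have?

Walk "rsli" from the root, arriving at one node.
Distinct next characters after "rsli": h, z.
That node has 2 child edges.

2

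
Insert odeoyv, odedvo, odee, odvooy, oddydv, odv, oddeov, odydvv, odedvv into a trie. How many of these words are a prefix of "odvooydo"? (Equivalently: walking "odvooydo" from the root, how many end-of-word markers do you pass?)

2

Walk "odvooydo" from the root; an end-of-word marker is hit whenever a stored word is a prefix of "odvooydo".
Prefixes of the query that are stored words: "odv", "odvooy"
Count: 2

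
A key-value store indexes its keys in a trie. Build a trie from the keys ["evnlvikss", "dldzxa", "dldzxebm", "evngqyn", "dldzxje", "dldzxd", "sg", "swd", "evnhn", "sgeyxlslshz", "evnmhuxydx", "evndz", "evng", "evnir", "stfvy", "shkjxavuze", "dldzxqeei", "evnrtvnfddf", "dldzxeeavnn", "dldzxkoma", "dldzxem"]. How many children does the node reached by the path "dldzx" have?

Follow the path "dldzx" to its node, then look at its outgoing edges.
Distinct next characters after "dldzx": a, d, e, j, k, q.
That node has 6 child edges.

6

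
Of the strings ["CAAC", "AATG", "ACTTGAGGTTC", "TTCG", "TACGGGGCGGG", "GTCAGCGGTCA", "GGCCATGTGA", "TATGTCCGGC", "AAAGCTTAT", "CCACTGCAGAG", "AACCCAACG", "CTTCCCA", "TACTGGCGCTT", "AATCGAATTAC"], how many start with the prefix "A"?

Walk to "A"; the words in its subtree are exactly those with that prefix.
Words under "A": AAAGCTTAT, AACCCAACG, AATCGAATTAC, AATG, ACTTGAGGTTC
Count: 5

5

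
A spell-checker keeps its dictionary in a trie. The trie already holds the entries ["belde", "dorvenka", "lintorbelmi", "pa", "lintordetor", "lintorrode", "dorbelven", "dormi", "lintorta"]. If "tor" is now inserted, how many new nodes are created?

"tor" shares no prefix with any stored word, so all 3 characters open new nodes.
3 − 0 = 3 new nodes.

3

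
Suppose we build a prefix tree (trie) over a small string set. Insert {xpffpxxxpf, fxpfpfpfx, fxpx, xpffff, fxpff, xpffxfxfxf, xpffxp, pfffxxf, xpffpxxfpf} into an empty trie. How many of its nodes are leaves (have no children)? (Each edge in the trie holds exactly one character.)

9

Leaves are exactly the stored words that no other stored word extends.
Those words: "fxpff", "fxpfpfpfx", "fxpx", "pfffxxf", "xpffff", "xpffpxxfpf", "xpffpxxxpf", "xpffxfxfxf", "xpffxp"
Leaf count: 9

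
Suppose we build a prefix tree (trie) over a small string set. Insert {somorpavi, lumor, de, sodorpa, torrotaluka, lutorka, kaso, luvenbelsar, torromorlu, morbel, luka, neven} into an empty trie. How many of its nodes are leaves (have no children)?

A leaf is a node with no children — equivalently, the end of a word that is not a proper prefix of any other stored word.
Those words: "de", "kaso", "luka", "lumor", "lutorka", "luvenbelsar", "morbel", "neven", "sodorpa", "somorpavi", "torromorlu", "torrotaluka"
Leaf count: 12

12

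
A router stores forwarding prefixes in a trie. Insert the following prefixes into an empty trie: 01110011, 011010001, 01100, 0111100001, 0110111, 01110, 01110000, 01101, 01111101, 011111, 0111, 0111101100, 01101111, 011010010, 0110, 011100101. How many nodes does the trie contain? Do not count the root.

37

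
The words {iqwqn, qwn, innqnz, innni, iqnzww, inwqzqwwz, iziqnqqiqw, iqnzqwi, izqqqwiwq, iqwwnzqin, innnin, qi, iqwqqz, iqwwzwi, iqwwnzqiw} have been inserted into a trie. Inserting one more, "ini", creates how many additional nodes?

1

"in" is already a path in the trie; the remaining "i" must be added.
New nodes needed: |"ini"| − 2 = 3 − 2 = 1.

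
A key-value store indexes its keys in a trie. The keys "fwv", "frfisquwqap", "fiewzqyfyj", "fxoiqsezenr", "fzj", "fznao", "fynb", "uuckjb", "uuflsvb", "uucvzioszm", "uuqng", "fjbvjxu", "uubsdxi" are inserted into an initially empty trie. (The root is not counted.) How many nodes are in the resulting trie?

72

Count nodes per top-level branch (shared prefixes stored once):
  'f'-branch (fiewzqyfyj, fjbvjxu, frfisquwqap, fwv, fxoiqsezenr, fynb, fzj, fznao): 46 nodes
  'u'-branch (uubsdxi, uuckjb, uucvzioszm, uuflsvb, uuqng): 26 nodes
Sum: 72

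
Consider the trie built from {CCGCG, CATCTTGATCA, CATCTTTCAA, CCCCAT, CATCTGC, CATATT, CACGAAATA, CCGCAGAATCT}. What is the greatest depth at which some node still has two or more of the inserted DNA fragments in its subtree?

6

The deepest shared node is where two words last agree before diverging.
"CATCTTGATCA" and "CATCTTTCAA" agree on "CATCTT" (6 characters) before diverging; nothing deeper is shared.
Longest shared-prefix length: 6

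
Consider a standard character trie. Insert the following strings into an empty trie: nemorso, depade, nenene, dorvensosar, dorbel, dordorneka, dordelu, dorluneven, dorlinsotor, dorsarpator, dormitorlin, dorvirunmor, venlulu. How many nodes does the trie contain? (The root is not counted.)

For each word, the new-node count is its length minus the longest prefix already in the trie:
  "nemorso" → 7 new (n, e, m, o, r, s, o)
  "depade" → 6 new (d, e, p, a, d, e)
  "nenene" → prefix "ne" already present; 4 new (n, e, n, e)
  "dorvensosar" → prefix "d" already present; 10 new (o, r, v, e, n, s, o, s, a, r)
  "dorbel" → prefix "dor" already present; 3 new (b, e, l)
  "dordorneka" → prefix "dor" already present; 7 new (d, o, r, n, e, k, a)
  "dordelu" → prefix "dord" already present; 3 new (e, l, u)
  "dorluneven" → prefix "dor" already present; 7 new (l, u, n, e, v, e, n)
  "dorlinsotor" → prefix "dorl" already present; 7 new (i, n, s, o, t, o, r)
  "dorsarpator" → prefix "dor" already present; 8 new (s, a, r, p, a, t, o, r)
  "dormitorlin" → prefix "dor" already present; 8 new (m, i, t, o, r, l, i, n)
  "dorvirunmor" → prefix "dorv" already present; 7 new (i, r, u, n, m, o, r)
  "venlulu" → 7 new (v, e, n, l, u, l, u)
Total nodes = 7 + 6 + 4 + 10 + 3 + 7 + 3 + 7 + 7 + 8 + 8 + 7 + 7 = 84

84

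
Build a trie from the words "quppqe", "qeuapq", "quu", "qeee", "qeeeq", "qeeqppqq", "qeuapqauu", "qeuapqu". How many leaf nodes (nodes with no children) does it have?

6

Leaves are exactly the stored words that no other stored word extends.
Those words: "qeeeq", "qeeqppqq", "qeuapqauu", "qeuapqu", "quppqe", "quu"
Leaf count: 6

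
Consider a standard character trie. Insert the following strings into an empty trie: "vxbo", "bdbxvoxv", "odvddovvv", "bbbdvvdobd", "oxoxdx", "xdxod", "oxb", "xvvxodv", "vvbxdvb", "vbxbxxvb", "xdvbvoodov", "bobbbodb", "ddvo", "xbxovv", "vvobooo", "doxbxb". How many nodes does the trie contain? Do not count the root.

94

Count nodes per top-level branch (shared prefixes stored once):
  'b'-branch (bbbdvvdobd, bdbxvoxv, bobbbodb): 24 nodes
  'd'-branch (ddvo, doxbxb): 9 nodes
  'o'-branch (odvddovvv, oxb, oxoxdx): 15 nodes
  'v'-branch (vbxbxxvb, vvbxdvb, vvobooo, vxbo): 22 nodes
  'x'-branch (xbxovv, xdvbvoodov, xdxod, xvvxodv): 24 nodes
Sum: 94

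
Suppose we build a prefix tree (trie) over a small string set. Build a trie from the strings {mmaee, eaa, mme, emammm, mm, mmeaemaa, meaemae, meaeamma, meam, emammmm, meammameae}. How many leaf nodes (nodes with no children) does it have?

7

Leaves are exactly the stored words that no other stored word extends.
Those words: "eaa", "emammmm", "meaeamma", "meaemae", "meammameae", "mmaee", "mmeaemaa"
Leaf count: 7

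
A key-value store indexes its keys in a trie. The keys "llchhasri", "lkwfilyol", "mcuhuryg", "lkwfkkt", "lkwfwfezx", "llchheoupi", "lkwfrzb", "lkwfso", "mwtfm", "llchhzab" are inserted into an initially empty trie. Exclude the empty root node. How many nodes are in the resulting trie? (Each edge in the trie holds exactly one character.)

50

For each word, the new-node count is its length minus the longest prefix already in the trie:
  "llchhasri" → 9 new (l, l, c, h, h, a, s, r, i)
  "lkwfilyol" → prefix "l" already present; 8 new (k, w, f, i, l, y, o, l)
  "mcuhuryg" → 8 new (m, c, u, h, u, r, y, g)
  "lkwfkkt" → prefix "lkwf" already present; 3 new (k, k, t)
  "lkwfwfezx" → prefix "lkwf" already present; 5 new (w, f, e, z, x)
  "llchheoupi" → prefix "llchh" already present; 5 new (e, o, u, p, i)
  "lkwfrzb" → prefix "lkwf" already present; 3 new (r, z, b)
  "lkwfso" → prefix "lkwf" already present; 2 new (s, o)
  "mwtfm" → prefix "m" already present; 4 new (w, t, f, m)
  "llchhzab" → prefix "llchh" already present; 3 new (z, a, b)
Total nodes = 9 + 8 + 8 + 3 + 5 + 5 + 3 + 2 + 4 + 3 = 50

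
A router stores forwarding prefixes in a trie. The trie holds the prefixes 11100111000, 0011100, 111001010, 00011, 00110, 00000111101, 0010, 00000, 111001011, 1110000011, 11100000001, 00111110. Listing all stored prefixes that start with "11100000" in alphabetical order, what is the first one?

11100000001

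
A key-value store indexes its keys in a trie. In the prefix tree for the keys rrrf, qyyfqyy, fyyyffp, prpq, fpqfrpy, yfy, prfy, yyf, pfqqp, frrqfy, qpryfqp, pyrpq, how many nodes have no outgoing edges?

12

Leaves are exactly the stored words that no other stored word extends.
Those words: "fpqfrpy", "frrqfy", "fyyyffp", "pfqqp", "prfy", "prpq", "pyrpq", "qpryfqp", "qyyfqyy", "rrrf", "yfy", "yyf"
Leaf count: 12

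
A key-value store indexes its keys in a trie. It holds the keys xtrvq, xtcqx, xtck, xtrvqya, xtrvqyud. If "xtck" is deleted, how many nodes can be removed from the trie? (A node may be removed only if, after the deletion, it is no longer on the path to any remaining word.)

1

A node on "xtck"'s path can go only if nothing else ends at it or branches off below it.
The suffix "k" (1 node) is used only by "xtck"; the node for "xtc" still has the child "q", so pruning stops there.
Nodes removed: 1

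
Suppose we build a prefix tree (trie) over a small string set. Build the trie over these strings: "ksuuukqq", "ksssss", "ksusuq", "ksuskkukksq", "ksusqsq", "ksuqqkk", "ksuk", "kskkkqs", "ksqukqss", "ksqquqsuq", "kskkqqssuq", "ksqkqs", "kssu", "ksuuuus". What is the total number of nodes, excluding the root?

59

For each word, the new-node count is its length minus the longest prefix already in the trie:
  "ksuuukqq" → 8 new (k, s, u, u, u, k, q, q)
  "ksssss" → prefix "ks" already present; 4 new (s, s, s, s)
  "ksusuq" → prefix "ksu" already present; 3 new (s, u, q)
  "ksuskkukksq" → prefix "ksus" already present; 7 new (k, k, u, k, k, s, q)
  "ksusqsq" → prefix "ksus" already present; 3 new (q, s, q)
  "ksuqqkk" → prefix "ksu" already present; 4 new (q, q, k, k)
  "ksuk" → prefix "ksu" already present; 1 new (k)
  "kskkkqs" → prefix "ks" already present; 5 new (k, k, k, q, s)
  "ksqukqss" → prefix "ks" already present; 6 new (q, u, k, q, s, s)
  "ksqquqsuq" → prefix "ksq" already present; 6 new (q, u, q, s, u, q)
  "kskkqqssuq" → prefix "kskk" already present; 6 new (q, q, s, s, u, q)
  "ksqkqs" → prefix "ksq" already present; 3 new (k, q, s)
  "kssu" → prefix "kss" already present; 1 new (u)
  "ksuuuus" → prefix "ksuuu" already present; 2 new (u, s)
Total nodes = 8 + 4 + 3 + 7 + 3 + 4 + 1 + 5 + 6 + 6 + 6 + 3 + 1 + 2 = 59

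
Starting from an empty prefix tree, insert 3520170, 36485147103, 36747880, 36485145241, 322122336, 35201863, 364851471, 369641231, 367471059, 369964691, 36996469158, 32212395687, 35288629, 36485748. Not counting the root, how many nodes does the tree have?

71

Count nodes per top-level branch (shared prefixes stored once):
  '3'-branch (322122336, 32212395687, 3520170, 35201863, 35288629, 36485145241, 364851471, 36485147103, 36485748, 367471059, 36747880, 369641231, 369964691, 36996469158): 71 nodes
Sum: 71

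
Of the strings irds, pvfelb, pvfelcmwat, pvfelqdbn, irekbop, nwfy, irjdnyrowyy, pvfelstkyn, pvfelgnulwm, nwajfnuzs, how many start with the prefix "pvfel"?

5

Traverse to the node for "pvfel", then collect every word in that subtree.
Words under "pvfel": pvfelb, pvfelcmwat, pvfelgnulwm, pvfelqdbn, pvfelstkyn
Count: 5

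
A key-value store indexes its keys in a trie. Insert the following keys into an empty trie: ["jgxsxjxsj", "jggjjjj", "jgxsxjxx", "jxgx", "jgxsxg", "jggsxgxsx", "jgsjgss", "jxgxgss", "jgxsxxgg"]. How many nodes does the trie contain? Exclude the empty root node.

36

For each word, the new-node count is its length minus the longest prefix already in the trie:
  "jgxsxjxsj" → 9 new (j, g, x, s, x, j, x, s, j)
  "jggjjjj" → prefix "jg" already present; 5 new (g, j, j, j, j)
  "jgxsxjxx" → prefix "jgxsxjx" already present; 1 new (x)
  "jxgx" → prefix "j" already present; 3 new (x, g, x)
  "jgxsxg" → prefix "jgxsx" already present; 1 new (g)
  "jggsxgxsx" → prefix "jgg" already present; 6 new (s, x, g, x, s, x)
  "jgsjgss" → prefix "jg" already present; 5 new (s, j, g, s, s)
  "jxgxgss" → prefix "jxgx" already present; 3 new (g, s, s)
  "jgxsxxgg" → prefix "jgxsx" already present; 3 new (x, g, g)
Total nodes = 9 + 5 + 1 + 3 + 1 + 6 + 5 + 3 + 3 = 36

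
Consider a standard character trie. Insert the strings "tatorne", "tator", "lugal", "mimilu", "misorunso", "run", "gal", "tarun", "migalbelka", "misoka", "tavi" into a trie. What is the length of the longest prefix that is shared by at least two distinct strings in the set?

The deepest shared node is where two words last agree before diverging.
"tator" and "tatorne" agree on "tator" (5 characters) before diverging; nothing deeper is shared.
Longest shared-prefix length: 5

5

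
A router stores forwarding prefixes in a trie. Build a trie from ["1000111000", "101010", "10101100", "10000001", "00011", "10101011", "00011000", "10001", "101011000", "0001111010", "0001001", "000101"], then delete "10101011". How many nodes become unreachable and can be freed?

2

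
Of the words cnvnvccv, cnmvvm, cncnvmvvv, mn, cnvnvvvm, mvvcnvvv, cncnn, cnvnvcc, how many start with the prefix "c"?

Filter for entries beginning with "c":
Words under "c": cncnn, cncnvmvvv, cnmvvm, cnvnvcc, cnvnvccv, cnvnvvvm
Count: 6

6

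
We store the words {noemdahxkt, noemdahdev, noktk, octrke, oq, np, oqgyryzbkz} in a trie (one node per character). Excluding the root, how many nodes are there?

32

Count nodes per top-level branch (shared prefixes stored once):
  'n'-branch (noemdahdev, noemdahxkt, noktk, np): 17 nodes
  'o'-branch (octrke, oq, oqgyryzbkz): 15 nodes
Sum: 32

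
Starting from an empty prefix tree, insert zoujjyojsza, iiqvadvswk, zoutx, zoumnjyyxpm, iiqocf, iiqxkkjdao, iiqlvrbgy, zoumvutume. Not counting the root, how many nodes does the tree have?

Insert word by word; a character creates a node only if that edge doesn't already exist:
  "zoujjyojsza" → 11 new (z, o, u, j, j, y, o, j, s, z, a)
  "iiqvadvswk" → 10 new (i, i, q, v, a, d, v, s, w, k)
  "zoutx" → prefix "zou" already present; 2 new (t, x)
  "zoumnjyyxpm" → prefix "zou" already present; 8 new (m, n, j, y, y, x, p, m)
  "iiqocf" → prefix "iiq" already present; 3 new (o, c, f)
  "iiqxkkjdao" → prefix "iiq" already present; 7 new (x, k, k, j, d, a, o)
  "iiqlvrbgy" → prefix "iiq" already present; 6 new (l, v, r, b, g, y)
  "zoumvutume" → prefix "zoum" already present; 6 new (v, u, t, u, m, e)
Total nodes = 11 + 10 + 2 + 8 + 3 + 7 + 6 + 6 = 53

53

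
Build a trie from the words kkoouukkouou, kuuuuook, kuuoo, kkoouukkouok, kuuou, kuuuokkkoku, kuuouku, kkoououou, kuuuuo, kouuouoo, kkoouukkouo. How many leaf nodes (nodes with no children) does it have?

8

A leaf is a node with no children — equivalently, the end of a word that is not a proper prefix of any other stored word.
Those words: "kkoououou", "kkoouukkouok", "kkoouukkouou", "kouuouoo", "kuuoo", "kuuouku", "kuuuokkkoku", "kuuuuook"
Leaf count: 8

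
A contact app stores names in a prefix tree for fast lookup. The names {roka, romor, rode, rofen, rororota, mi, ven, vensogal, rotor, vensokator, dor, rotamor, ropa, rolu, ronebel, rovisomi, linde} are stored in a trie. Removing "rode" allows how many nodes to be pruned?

2

Walk "rode" from the leaf back toward the root, removing each node that no remaining word uses.
The suffix "de" (2 nodes) is used only by "rode"; the node for "ro" still has the child "k", so pruning stops there.
Nodes removed: 2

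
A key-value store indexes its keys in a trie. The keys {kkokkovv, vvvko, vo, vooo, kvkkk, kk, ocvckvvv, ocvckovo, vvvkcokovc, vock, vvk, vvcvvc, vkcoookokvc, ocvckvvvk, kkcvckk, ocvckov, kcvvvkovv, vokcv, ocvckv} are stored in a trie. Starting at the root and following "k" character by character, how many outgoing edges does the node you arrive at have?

The children of the "k" node are the distinct next characters among strings starting with "k".
Characters that immediately follow "k" among the stored strings: {c, k, v}.
That node has 3 child edges.

3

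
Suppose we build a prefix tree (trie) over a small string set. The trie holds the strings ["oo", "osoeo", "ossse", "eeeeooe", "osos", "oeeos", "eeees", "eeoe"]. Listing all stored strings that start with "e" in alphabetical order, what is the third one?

Words with prefix "e", in lexicographic order: "eeeeooe", "eeees", "eeoe"
The 3rd is eeoe.

eeoe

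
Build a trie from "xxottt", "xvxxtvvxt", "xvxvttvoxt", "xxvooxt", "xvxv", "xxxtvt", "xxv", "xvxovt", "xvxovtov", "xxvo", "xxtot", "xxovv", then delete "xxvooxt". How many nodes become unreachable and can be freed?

After clearing the end-marker at "xxvooxt", prune upward until reaching a node still needed by another word.
The suffix "oxt" (3 nodes) is used only by "xxvooxt"; "xxvo" is itself a stored word, so pruning stops there.
Nodes removed: 3

3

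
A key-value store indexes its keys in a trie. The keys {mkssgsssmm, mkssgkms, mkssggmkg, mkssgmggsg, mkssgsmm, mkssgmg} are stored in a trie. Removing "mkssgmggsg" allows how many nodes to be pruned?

3

After clearing the end-marker at "mkssgmggsg", prune upward until reaching a node still needed by another word.
The suffix "gsg" (3 nodes) is used only by "mkssgmggsg"; "mkssgmg" is itself a stored word, so pruning stops there.
Nodes removed: 3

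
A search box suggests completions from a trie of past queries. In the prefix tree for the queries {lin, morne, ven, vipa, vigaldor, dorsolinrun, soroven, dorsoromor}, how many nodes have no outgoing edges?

8

A leaf is a node with no children — equivalently, the end of a word that is not a proper prefix of any other stored word.
Those words: "dorsolinrun", "dorsoromor", "lin", "morne", "soroven", "ven", "vigaldor", "vipa"
Leaf count: 8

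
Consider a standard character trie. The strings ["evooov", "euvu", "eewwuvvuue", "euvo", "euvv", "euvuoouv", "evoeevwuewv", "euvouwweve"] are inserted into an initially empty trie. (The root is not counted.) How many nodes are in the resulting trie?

38

Insert word by word; a character creates a node only if that edge doesn't already exist:
  "evooov" → 6 new (e, v, o, o, o, v)
  "euvu" → prefix "e" already present; 3 new (u, v, u)
  "eewwuvvuue" → prefix "e" already present; 9 new (e, w, w, u, v, v, u, u, e)
  "euvo" → prefix "euv" already present; 1 new (o)
  "euvv" → prefix "euv" already present; 1 new (v)
  "euvuoouv" → prefix "euvu" already present; 4 new (o, o, u, v)
  "evoeevwuewv" → prefix "evo" already present; 8 new (e, e, v, w, u, e, w, v)
  "euvouwweve" → prefix "euvo" already present; 6 new (u, w, w, e, v, e)
Total nodes = 6 + 3 + 9 + 1 + 1 + 4 + 8 + 6 = 38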